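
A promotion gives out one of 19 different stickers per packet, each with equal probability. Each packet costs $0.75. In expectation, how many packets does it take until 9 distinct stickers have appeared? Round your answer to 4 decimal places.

With k distinct stickers already seen, the next new one arrives after an expected 19/(19-k) packets.
Sum over k = 0,...,8: E = 19/19 + 19/18 + 19/17 + ... + 19/12 + 19/11 = 11.75666.

11.7567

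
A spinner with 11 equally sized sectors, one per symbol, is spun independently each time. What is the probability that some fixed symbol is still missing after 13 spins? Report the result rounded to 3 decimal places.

On each spin the fixed symbol fails to appear with probability 10/11.
P(still missing after 13) = (10/11)^13 = 0.2897.

0.290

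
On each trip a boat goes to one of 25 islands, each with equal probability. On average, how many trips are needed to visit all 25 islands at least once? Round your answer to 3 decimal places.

95.399

Split into phases: going from k distinct to k+1 distinct takes on average 25/(25-k) trips.
E[T] = 25/25 + 25/24 + 25/23 + ... + 25/2 + 25/1 = 25·H_{25}.
H_{25} = 3.8160, so E[T] = 95.3990.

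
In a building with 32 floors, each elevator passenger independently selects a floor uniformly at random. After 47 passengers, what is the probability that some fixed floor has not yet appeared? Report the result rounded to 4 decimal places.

0.2249

Each passenger misses the fixed floor with probability (32-1)/32 = 31/32, independently.
P(still missing after 47) = (31/32)^47 = 0.22488.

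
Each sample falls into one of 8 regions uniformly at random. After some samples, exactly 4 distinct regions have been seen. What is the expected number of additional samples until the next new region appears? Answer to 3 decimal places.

Each sample yields a new region with probability (8-4)/8 = 4/8, so the wait is geometric with mean 8/4.
E = 8/4 = 2.0000.

2.000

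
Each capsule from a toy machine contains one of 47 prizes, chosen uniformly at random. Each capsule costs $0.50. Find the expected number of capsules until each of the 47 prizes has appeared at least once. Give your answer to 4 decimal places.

208.5843

Split into phases: going from k distinct to k+1 distinct takes on average 47/(47-k) capsules.
E[T] = 47/47 + 47/46 + 47/45 + ... + 47/2 + 47/1 = 47·H_{47}.
H_{47} = 4.43796, so E[T] = 208.58430.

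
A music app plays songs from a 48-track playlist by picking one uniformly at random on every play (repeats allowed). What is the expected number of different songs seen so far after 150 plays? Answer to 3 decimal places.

For each song, P(seen in 150 plays) = 1 - (47/48)^150 = 0.9575.
By linearity of expectation, E[distinct seen] = 48·(1 - (47/48)^150) = 45.9595.

45.960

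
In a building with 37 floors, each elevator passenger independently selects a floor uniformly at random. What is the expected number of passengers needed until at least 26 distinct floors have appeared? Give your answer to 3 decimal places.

43.723

Going from k to k+1 distinct takes a geometric number of passengers with mean 37/(37-k).
Sum over k = 0,...,25: E = 37/37 + 37/36 + 37/35 + ... + 37/13 + 37/12 = 43.7232.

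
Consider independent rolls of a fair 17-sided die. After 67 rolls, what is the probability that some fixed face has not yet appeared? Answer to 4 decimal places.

On each roll the fixed face fails to appear with probability 16/17.
P(still missing after 67) = (16/17)^67 = 0.01722.

0.0172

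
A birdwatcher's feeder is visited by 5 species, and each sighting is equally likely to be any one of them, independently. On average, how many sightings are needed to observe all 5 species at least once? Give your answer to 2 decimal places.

After k distinct species have appeared, the next sighting gives a new one with probability (5-k)/5, so the expected wait for the (k+1)-th is 5/(5-k).
E[T] = 5/5 + 5/4 + 5/3 + 5/2 + 5/1 = 5·H_{5}.
H_{5} = 2.283, so E[T] = 11.417.

11.42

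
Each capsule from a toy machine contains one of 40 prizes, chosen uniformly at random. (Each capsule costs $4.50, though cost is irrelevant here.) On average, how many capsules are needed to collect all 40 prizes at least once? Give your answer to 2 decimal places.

After k distinct prizes have appeared, the next capsule gives a new one with probability (40-k)/40, so the expected wait for the (k+1)-th is 40/(40-k).
E[T] = 40/40 + 40/39 + 40/38 + ... + 40/2 + 40/1 = 40·H_{40}.
H_{40} = 4.279, so E[T] = 171.142.

171.14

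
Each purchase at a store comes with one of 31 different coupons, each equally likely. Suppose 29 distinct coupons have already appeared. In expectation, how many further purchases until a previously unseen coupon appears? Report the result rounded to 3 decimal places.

Each purchase yields a new coupon with probability (31-29)/31 = 2/31, so the wait is geometric with mean 31/2.
E = 31/2 = 15.5000.

15.500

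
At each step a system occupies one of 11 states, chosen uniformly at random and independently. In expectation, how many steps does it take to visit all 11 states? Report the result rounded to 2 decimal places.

The wait to go from k to k+1 distinct states is geometric with mean 11/(11-k).
E[T] = 11/11 + 11/10 + 11/9 + ... + 11/2 + 11/1 = 11·H_{11}.
H_{11} = 3.020, so E[T] = 33.219.

33.22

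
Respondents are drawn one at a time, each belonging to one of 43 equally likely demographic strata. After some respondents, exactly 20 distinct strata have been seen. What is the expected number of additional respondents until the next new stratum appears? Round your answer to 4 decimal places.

1.8696

The number of respondents until the next new stratum is geometric with success probability 23/43, so its mean is 43/23.
E = 43/23 = 1.86957.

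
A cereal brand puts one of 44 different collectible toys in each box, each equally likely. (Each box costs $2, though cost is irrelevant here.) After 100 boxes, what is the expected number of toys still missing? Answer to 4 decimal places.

4.4160

For each toy, P(unseen after 100) = (43/44)^100 = 0.10036.
By linearity of expectation, E[unseen] = 44·(43/44)^100 = 4.41602.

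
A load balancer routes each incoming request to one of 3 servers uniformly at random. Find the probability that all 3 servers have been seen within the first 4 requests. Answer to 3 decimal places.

0.444

Let A_i be the event that server i is missing after 4 requests. By inclusion–exclusion on the A_i,
P(all seen) = Σ_{j=0}^{3} (-1)^j C(3,j)((3-j)/3)^4
= 1.0000 - 0.5926 + 0.0370 - 0.0000
= 0.4444.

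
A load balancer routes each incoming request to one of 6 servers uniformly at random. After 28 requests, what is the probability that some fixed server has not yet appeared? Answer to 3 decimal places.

On each request the fixed server fails to appear with probability 5/6.
P(still missing after 28) = (5/6)^28 = 0.0061.

0.006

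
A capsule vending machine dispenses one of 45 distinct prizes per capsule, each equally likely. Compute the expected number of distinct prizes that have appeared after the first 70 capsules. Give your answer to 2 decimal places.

35.67

For each prize, P(seen in 70 capsules) = 1 - (44/45)^70 = 0.793.
By linearity of expectation, E[distinct seen] = 45·(1 - (44/45)^70) = 35.667.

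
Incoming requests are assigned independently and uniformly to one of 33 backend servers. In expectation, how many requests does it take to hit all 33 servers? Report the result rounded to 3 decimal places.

134.930

The wait to go from k to k+1 distinct servers is geometric with mean 33/(33-k).
E[T] = 33/33 + 33/32 + 33/31 + ... + 33/2 + 33/1 = 33·H_{33}.
H_{33} = 4.0888, so E[T] = 134.9303.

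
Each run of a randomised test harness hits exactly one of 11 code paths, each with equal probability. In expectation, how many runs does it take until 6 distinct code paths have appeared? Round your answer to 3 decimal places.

Going from k to k+1 distinct takes a geometric number of runs with mean 11/(11-k).
Sum over k = 0,...,5: E = 11/11 + 11/10 + 11/9 + 11/8 + 11/7 + 11/6 = 8.1020.

8.102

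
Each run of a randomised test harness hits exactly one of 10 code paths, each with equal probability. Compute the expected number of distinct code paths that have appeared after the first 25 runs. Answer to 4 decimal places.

For each code path, P(seen in 25 runs) = 1 - (9/10)^25 = 0.92821.
By linearity of expectation, E[distinct seen] = 10·(1 - (9/10)^25) = 9.28210.

9.2821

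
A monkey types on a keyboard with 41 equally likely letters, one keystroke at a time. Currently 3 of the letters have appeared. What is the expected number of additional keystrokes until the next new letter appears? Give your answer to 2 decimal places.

The number of keystrokes until the next new letter is geometric with success probability 38/41, so its mean is 41/38.
E = 41/38 = 1.079.

1.08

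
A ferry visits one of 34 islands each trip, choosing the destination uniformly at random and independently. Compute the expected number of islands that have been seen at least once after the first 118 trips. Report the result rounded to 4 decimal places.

For each island, P(seen in 118 trips) = 1 - (33/34)^118 = 0.97048.
By linearity of expectation, E[distinct seen] = 34·(1 - (33/34)^118) = 32.99628.

32.9963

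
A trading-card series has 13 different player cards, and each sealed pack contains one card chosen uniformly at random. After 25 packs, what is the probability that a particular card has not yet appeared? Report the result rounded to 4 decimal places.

Each pack misses the fixed card with probability (13-1)/13 = 12/13, independently.
P(still missing after 25) = (12/13)^25 = 0.13519.

0.1352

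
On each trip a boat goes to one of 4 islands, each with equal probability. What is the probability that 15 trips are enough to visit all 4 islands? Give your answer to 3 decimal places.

By inclusion–exclusion over which islands are missing,
P(all seen) = Σ_{j=0}^{4} (-1)^j C(4,j)((4-j)/4)^15
= 1.0000 - 0.0535 + 0.0002 - 0.0000 + 0.0000
= 0.9467.

0.947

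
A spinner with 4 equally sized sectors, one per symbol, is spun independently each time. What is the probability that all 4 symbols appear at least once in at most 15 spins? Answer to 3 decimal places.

0.947

Let A_i be the event that symbol i is missing after 15 spins. By inclusion–exclusion on the A_i,
P(all seen) = Σ_{j=0}^{4} (-1)^j C(4,j)((4-j)/4)^15
= 1.0000 - 0.0535 + 0.0002 - 0.0000 + 0.0000
= 0.9467.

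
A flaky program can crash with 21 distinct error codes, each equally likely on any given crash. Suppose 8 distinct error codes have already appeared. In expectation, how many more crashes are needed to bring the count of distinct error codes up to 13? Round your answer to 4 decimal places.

The wait to go from k to k+1 distinct error codes is geometric with mean 21/(21-k).
Sum over k = 8,...,12: E = 21/13 + 21/12 + 21/11 + 21/10 + 21/9 = 9.70781.

9.7078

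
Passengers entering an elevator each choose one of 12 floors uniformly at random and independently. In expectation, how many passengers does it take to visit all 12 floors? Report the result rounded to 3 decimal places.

After k distinct floors have appeared, the next passenger gives a new one with probability (12-k)/12, so the expected wait for the (k+1)-th is 12/(12-k).
E[T] = 12/12 + 12/11 + 12/10 + ... + 12/2 + 12/1 = 12·H_{12}.
H_{12} = 3.1032, so E[T] = 37.2385.

37.239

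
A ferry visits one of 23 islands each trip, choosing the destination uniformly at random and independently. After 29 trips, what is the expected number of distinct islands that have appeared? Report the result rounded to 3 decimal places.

For each island, P(seen in 29 trips) = 1 - (22/23)^29 = 0.7245.
By linearity of expectation, E[distinct seen] = 23·(1 - (22/23)^29) = 16.6631.

16.663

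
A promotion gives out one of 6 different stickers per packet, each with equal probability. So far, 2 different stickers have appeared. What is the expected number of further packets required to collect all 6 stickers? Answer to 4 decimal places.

With k distinct stickers already seen, the next new one takes an expected 6/(6-k) packets.
Sum over k = 2,...,5: E = 6/4 + 6/3 + 6/2 + 6/1 = 12.50000.

12.5000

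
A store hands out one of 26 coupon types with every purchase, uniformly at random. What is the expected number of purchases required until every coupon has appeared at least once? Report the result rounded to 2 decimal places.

The wait to go from k to k+1 distinct coupons is geometric with mean 26/(26-k).
E[T] = 26/26 + 26/25 + 26/24 + ... + 26/2 + 26/1 = 26·H_{26}.
H_{26} = 3.854, so E[T] = 100.215.

100.21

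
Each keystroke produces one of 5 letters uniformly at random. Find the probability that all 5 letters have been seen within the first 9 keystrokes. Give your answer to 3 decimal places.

0.427

By inclusion–exclusion over which letters are missing,
P(all seen) = Σ_{j=0}^{5} (-1)^j C(5,j)((5-j)/5)^9
= 1.0000 - 0.6711 + 0.1008 - 0.0026 + 0.0000 - 0.0000
= 0.4271.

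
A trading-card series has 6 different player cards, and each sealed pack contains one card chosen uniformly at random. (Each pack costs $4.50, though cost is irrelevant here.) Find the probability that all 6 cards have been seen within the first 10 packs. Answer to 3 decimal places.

0.272

Let A_i be the event that card i is missing after 10 packs. By inclusion–exclusion on the A_i,
P(all seen) = Σ_{j=0}^{6} (-1)^j C(6,j)((6-j)/6)^10
= 1.0000 - 0.9690 + 0.2601 - 0.0195 + 0.0003 - 0.0000 + 0.0000
= 0.2718.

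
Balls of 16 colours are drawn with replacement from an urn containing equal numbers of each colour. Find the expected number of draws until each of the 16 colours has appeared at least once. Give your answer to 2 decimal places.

The wait to go from k to k+1 distinct colours is geometric with mean 16/(16-k).
E[T] = 16/16 + 16/15 + 16/14 + ... + 16/2 + 16/1 = 16·H_{16}.
H_{16} = 3.381, so E[T] = 54.092.

54.09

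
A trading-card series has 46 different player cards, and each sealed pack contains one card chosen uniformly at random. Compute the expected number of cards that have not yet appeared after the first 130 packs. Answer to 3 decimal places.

2.642

For each card, P(unseen after 130) = (45/46)^130 = 0.0574.
By linearity of expectation, E[unseen] = 46·(45/46)^130 = 2.6416.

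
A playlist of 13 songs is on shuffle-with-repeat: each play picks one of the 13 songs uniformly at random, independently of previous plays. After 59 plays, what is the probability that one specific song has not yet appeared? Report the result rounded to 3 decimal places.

Each play misses the fixed song with probability (13-1)/13 = 12/13, independently.
P(still missing after 59) = (12/13)^59 = 0.0089.

0.009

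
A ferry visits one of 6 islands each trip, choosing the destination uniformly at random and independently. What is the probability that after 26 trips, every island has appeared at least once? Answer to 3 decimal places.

By inclusion–exclusion over which islands are missing,
P(all seen) = Σ_{j=0}^{6} (-1)^j C(6,j)((6-j)/6)^26
= 1.0000 - 0.0524 + 0.0004 - 0.0000 + 0.0000 - 0.0000 + 0.0000
= 0.9480.

0.948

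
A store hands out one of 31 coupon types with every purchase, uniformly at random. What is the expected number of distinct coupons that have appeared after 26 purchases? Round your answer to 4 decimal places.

For each coupon, P(seen in 26 purchases) = 1 - (30/31)^26 = 0.57367.
By linearity of expectation, E[distinct seen] = 31·(1 - (30/31)^26) = 17.78369.

17.7837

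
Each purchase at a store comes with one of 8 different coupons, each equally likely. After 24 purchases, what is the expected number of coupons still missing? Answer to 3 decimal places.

For each coupon, P(unseen after 24) = (7/8)^24 = 0.0406.
By linearity of expectation, E[unseen] = 8·(7/8)^24 = 0.3246.

0.325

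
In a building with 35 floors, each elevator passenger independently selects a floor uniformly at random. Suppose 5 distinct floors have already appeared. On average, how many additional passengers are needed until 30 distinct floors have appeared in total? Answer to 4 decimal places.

With k distinct floors already seen, the next new one takes an expected 35/(35-k) passengers.
Sum over k = 5,...,29: E = 35/30 + 35/29 + 35/28 + ... + 35/7 + 35/6 = 59.90788.

59.9079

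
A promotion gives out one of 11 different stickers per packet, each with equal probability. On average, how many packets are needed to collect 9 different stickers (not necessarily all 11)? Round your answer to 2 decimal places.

16.72

Going from k to k+1 distinct takes a geometric number of packets with mean 11/(11-k).
Sum over k = 0,...,8: E = 11/11 + 11/10 + 11/9 + ... + 11/4 + 11/3 = 16.719.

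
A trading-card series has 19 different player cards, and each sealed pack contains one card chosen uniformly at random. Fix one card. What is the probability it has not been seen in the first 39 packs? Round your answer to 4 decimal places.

On each pack the fixed card fails to appear with probability 18/19.
P(still missing after 39) = (18/19)^39 = 0.12141.

0.1214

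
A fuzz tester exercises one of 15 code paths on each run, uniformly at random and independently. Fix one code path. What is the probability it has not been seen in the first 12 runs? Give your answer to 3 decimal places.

Each run misses the fixed code path with probability (15-1)/15 = 14/15, independently.
P(still missing after 12) = (14/15)^12 = 0.4370.

0.437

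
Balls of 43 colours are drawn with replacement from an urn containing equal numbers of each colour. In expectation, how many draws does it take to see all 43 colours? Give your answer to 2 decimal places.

After k distinct colours have appeared, the next draw gives a new one with probability (43-k)/43, so the expected wait for the (k+1)-th is 43/(43-k).
E[T] = 43/43 + 43/42 + 43/41 + ... + 43/2 + 43/1 = 43·H_{43}.
H_{43} = 4.350, so E[T] = 187.050.

187.05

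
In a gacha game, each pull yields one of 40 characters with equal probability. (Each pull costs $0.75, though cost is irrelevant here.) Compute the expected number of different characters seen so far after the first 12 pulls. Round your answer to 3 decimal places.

For each character, P(seen in 12 pulls) = 1 - (39/40)^12 = 0.2620.
By linearity of expectation, E[distinct seen] = 40·(1 - (39/40)^12) = 10.4801.

10.480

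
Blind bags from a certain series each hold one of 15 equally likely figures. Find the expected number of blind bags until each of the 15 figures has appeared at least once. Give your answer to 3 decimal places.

49.773

The wait to go from k to k+1 distinct figures is geometric with mean 15/(15-k).
E[T] = 15/15 + 15/14 + 15/13 + ... + 15/2 + 15/1 = 15·H_{15}.
H_{15} = 3.3182, so E[T] = 49.7734.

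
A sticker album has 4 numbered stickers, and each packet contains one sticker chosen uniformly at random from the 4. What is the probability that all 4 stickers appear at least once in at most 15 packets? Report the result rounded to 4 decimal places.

Let A_i be the event that sticker i is missing after 15 packets. By inclusion–exclusion on the A_i,
P(all seen) = Σ_{j=0}^{4} (-1)^j C(4,j)((4-j)/4)^15
= 1.00000 - 0.05345 + 0.00018 - 0.00000 + 0.00000
= 0.94673.

0.9467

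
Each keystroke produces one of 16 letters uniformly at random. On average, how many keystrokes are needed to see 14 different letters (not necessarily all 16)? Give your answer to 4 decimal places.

With k distinct letters already seen, the next new one arrives after an expected 16/(16-k) keystrokes.
Sum over k = 0,...,13: E = 16/16 + 16/15 + 16/14 + ... + 16/4 + 16/3 = 30.09166.

30.0917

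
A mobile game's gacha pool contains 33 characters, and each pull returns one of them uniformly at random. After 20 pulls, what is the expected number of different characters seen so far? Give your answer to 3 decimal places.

15.167

For each character, P(seen in 20 pulls) = 1 - (32/33)^20 = 0.4596.
By linearity of expectation, E[distinct seen] = 33·(1 - (32/33)^20) = 15.1666.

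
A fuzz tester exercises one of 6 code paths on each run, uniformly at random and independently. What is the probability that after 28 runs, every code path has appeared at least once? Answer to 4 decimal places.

Let A_i be the event that code path i is missing after 28 runs. By inclusion–exclusion on the A_i,
P(all seen) = Σ_{j=0}^{6} (-1)^j C(6,j)((6-j)/6)^28
= 1.00000 - 0.03640 + 0.00018 - 0.00000 + 0.00000 - 0.00000 + 0.00000
= 0.96378.

0.9638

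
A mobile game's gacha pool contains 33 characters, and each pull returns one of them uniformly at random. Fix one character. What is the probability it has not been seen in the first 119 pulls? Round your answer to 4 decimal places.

0.0257

Each pull misses the fixed character with probability (33-1)/33 = 32/33, independently.
P(still missing after 119) = (32/33)^119 = 0.02569.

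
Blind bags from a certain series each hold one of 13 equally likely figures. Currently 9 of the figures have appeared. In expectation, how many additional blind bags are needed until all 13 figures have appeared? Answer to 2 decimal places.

With k distinct figures already seen, the next new one takes an expected 13/(13-k) blind bags.
Sum over k = 9,...,12: E = 13/4 + 13/3 + 13/2 + 13/1 = 27.083.

27.08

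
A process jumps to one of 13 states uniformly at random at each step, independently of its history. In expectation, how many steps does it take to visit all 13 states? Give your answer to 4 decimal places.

41.3417

Split into phases: going from k distinct to k+1 distinct takes on average 13/(13-k) steps.
E[T] = 13/13 + 13/12 + 13/11 + ... + 13/2 + 13/1 = 13·H_{13}.
H_{13} = 3.18013, so E[T] = 41.34174.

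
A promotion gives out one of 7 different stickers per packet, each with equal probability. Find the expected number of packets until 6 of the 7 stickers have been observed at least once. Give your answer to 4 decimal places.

11.1500

Going from k to k+1 distinct takes a geometric number of packets with mean 7/(7-k).
Sum over k = 0,...,5: E = 7/7 + 7/6 + 7/5 + 7/4 + 7/3 + 7/2 = 11.15000.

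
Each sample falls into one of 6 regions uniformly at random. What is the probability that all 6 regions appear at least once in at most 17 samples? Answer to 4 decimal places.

Let A_i be the event that region i is missing after 17 samples. By inclusion–exclusion on the A_i,
P(all seen) = Σ_{j=0}^{6} (-1)^j C(6,j)((6-j)/6)^17
= 1.00000 - 0.27044 + 0.01522 - 0.00015 + 0.00000 - 0.00000 + 0.00000
= 0.74463.

0.7446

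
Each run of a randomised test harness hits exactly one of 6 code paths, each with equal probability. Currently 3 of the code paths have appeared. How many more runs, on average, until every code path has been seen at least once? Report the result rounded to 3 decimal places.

The wait to go from k to k+1 distinct code paths is geometric with mean 6/(6-k).
Sum over k = 3,...,5: E = 6/3 + 6/2 + 6/1 = 11.0000.

11.000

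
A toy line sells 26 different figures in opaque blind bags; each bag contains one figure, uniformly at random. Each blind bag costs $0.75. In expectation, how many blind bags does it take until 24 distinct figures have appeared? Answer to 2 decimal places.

61.21

Going from k to k+1 distinct takes a geometric number of blind bags with mean 26/(26-k).
Sum over k = 0,...,23: E = 26/26 + 26/25 + 26/24 + ... + 26/4 + 26/3 = 61.215.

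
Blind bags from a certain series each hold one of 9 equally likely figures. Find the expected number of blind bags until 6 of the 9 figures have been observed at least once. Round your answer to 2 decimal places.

With k distinct figures already seen, the next new one arrives after an expected 9/(9-k) blind bags.
Sum over k = 0,...,5: E = 9/9 + 9/8 + 9/7 + 9/6 + 9/5 + 9/4 = 8.961.

8.96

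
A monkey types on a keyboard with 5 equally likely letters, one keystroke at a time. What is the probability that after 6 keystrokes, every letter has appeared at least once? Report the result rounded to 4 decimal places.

0.1152

By inclusion–exclusion over which letters are missing,
P(all seen) = Σ_{j=0}^{5} (-1)^j C(5,j)((5-j)/5)^6
= 1.00000 - 1.31072 + 0.46656 - 0.04096 + 0.00032 - 0.00000
= 0.11520.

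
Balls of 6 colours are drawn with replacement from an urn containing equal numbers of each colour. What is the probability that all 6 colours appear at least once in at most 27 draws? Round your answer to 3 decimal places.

0.957

By inclusion–exclusion over which colours are missing,
P(all seen) = Σ_{j=0}^{6} (-1)^j C(6,j)((6-j)/6)^27
= 1.0000 - 0.0437 + 0.0003 - 0.0000 + 0.0000 - 0.0000 + 0.0000
= 0.9566.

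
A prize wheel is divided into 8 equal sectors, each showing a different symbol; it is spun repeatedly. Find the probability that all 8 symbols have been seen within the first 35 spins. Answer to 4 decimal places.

By inclusion–exclusion over which symbols are missing,
P(all seen) = Σ_{j=0}^{8} (-1)^j C(8,j)((8-j)/8)^35
= 1.00000 - 0.07471 + 0.00119 - 0.00000 + 0.00000 - 0.00000 + 0.00000 - 0.00000 + 0.00000
= 0.92647.

0.9265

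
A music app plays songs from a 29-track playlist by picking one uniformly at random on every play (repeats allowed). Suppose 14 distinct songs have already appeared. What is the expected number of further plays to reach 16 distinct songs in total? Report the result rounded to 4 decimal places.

4.0048

The wait to go from k to k+1 distinct songs is geometric with mean 29/(29-k).
Sum over k = 14,...,15: E = 29/15 + 29/14 = 4.00476.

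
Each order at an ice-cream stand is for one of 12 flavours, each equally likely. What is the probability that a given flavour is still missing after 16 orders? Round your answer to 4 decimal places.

0.2485

On each order the fixed flavour fails to appear with probability 11/12.
P(still missing after 16) = (11/12)^16 = 0.24853.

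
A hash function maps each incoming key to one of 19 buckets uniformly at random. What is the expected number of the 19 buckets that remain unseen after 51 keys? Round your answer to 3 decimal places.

For each bucket, P(unseen after 51) = (18/19)^51 = 0.0635.
By linearity of expectation, E[unseen] = 19·(18/19)^51 = 1.2056.

1.206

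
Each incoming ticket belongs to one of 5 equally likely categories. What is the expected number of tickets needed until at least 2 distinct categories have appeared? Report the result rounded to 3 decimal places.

2.250

With k distinct categories already seen, the next new one arrives after an expected 5/(5-k) tickets.
Sum over k = 0,...,1: E = 5/5 + 5/4 = 2.2500.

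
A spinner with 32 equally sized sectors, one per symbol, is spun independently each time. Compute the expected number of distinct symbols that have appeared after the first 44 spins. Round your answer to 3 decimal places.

For each symbol, P(seen in 44 spins) = 1 - (31/32)^44 = 0.7526.
By linearity of expectation, E[distinct seen] = 32·(1 - (31/32)^44) = 24.0847.

24.085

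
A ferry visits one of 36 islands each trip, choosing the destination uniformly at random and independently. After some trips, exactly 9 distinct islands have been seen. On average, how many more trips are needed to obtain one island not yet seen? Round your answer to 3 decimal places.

1.333

Each trip yields a new island with probability (36-9)/36 = 27/36, so the wait is geometric with mean 36/27.
E = 36/27 = 1.3333.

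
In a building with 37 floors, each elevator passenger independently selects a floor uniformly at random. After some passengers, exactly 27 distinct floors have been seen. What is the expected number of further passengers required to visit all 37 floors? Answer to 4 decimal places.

108.3718

From k distinct to k+1 distinct takes on average 37/(37-k) passengers.
Sum over k = 27,...,36: E = 37/10 + 37/9 + 37/8 + ... + 37/2 + 37/1 = 108.37183.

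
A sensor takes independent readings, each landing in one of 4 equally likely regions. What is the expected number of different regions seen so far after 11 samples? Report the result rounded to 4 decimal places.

For each region, P(seen in 11 samples) = 1 - (3/4)^11 = 0.95776.
By linearity of expectation, E[distinct seen] = 4·(1 - (3/4)^11) = 3.83106.

3.8311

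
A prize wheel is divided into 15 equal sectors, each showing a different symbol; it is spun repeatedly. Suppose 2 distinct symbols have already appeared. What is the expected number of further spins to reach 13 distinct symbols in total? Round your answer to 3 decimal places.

25.202

From k distinct to k+1 distinct takes on average 15/(15-k) spins.
Sum over k = 2,...,12: E = 15/13 + 15/12 + 15/11 + ... + 15/4 + 15/3 = 25.2020.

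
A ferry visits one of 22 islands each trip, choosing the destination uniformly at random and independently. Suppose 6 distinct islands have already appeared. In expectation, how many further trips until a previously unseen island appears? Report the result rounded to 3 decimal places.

1.375

The number of trips until the next new island is geometric with success probability 16/22, so its mean is 22/16.
E = 22/16 = 1.3750.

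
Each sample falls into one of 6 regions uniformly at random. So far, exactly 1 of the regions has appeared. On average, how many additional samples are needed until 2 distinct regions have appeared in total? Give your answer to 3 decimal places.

1.200

The wait to go from k to k+1 distinct regions is geometric with mean 6/(6-k).
Only the k = 1 term is needed: E = 6/5 = 1.2000.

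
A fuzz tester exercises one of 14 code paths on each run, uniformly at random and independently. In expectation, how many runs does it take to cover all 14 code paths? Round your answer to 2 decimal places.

45.52

The wait to go from k to k+1 distinct code paths is geometric with mean 14/(14-k).
E[T] = 14/14 + 14/13 + 14/12 + ... + 14/2 + 14/1 = 14·H_{14}.
H_{14} = 3.252, so E[T] = 45.522.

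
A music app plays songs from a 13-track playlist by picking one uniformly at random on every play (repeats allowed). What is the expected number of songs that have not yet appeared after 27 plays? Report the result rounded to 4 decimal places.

For each song, P(unseen after 27) = (12/13)^27 = 0.11519.
By linearity of expectation, E[unseen] = 13·(12/13)^27 = 1.49750.

1.4975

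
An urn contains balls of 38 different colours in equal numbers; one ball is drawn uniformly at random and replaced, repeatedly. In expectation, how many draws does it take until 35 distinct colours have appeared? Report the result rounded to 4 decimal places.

90.9936

Going from k to k+1 distinct takes a geometric number of draws with mean 38/(38-k).
Sum over k = 0,...,34: E = 38/38 + 38/37 + 38/36 + ... + 38/5 + 38/4 = 90.99361.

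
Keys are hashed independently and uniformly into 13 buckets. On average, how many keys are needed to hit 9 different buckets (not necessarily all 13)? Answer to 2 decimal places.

14.26

Going from k to k+1 distinct takes a geometric number of keys with mean 13/(13-k).
Sum over k = 0,...,8: E = 13/13 + 13/12 + 13/11 + ... + 13/6 + 13/5 = 14.258.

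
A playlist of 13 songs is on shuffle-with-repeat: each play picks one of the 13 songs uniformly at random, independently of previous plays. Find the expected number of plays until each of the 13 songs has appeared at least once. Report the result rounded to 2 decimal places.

41.34

The wait to go from k to k+1 distinct songs is geometric with mean 13/(13-k).
E[T] = 13/13 + 13/12 + 13/11 + ... + 13/2 + 13/1 = 13·H_{13}.
H_{13} = 3.180, so E[T] = 41.342.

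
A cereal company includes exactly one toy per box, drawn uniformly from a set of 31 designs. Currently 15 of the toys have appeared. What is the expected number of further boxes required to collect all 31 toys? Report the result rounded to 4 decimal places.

The wait to go from k to k+1 distinct toys is geometric with mean 31/(31-k).
Sum over k = 15,...,30: E = 31/16 + 31/15 + 31/14 + ... + 31/2 + 31/1 = 104.80260.

104.8026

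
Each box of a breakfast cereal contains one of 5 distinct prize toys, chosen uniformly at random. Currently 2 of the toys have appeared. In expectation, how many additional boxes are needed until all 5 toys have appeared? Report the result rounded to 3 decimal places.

9.167

The wait to go from k to k+1 distinct toys is geometric with mean 5/(5-k).
Sum over k = 2,...,4: E = 5/3 + 5/2 + 5/1 = 9.1667.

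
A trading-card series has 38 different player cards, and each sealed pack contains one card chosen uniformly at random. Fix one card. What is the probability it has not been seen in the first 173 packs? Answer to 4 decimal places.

Each pack misses the fixed card with probability (38-1)/38 = 37/38, independently.
P(still missing after 173) = (37/38)^173 = 0.00992.

0.0099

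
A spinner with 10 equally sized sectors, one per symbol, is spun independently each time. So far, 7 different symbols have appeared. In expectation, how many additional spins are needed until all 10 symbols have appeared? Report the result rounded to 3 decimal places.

18.333

With k distinct symbols already seen, the next new one takes an expected 10/(10-k) spins.
Sum over k = 7,...,9: E = 10/3 + 10/2 + 10/1 = 18.3333.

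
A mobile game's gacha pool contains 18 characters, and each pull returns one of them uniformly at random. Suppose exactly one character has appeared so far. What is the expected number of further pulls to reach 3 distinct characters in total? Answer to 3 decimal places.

2.184

From k distinct to k+1 distinct takes on average 18/(18-k) pulls.
Sum over k = 1,...,2: E = 18/17 + 18/16 = 2.1838.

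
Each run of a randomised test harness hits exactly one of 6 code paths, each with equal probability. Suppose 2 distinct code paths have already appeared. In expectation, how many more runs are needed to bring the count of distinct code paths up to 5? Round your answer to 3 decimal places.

With k distinct code paths already seen, the next new one takes an expected 6/(6-k) runs.
Sum over k = 2,...,4: E = 6/4 + 6/3 + 6/2 = 6.5000.

6.500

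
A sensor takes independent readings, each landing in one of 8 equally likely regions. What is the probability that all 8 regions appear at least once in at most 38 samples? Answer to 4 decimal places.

0.9505

By inclusion–exclusion over which regions are missing,
P(all seen) = Σ_{j=0}^{8} (-1)^j C(8,j)((8-j)/8)^38
= 1.00000 - 0.05005 + 0.00050 - 0.00000 + 0.00000 - 0.00000 + 0.00000 - 0.00000 + 0.00000
= 0.95045.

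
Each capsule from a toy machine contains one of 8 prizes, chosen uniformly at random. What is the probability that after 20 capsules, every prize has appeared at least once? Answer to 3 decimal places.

Let A_i be the event that prize i is missing after 20 capsules. By inclusion–exclusion on the A_i,
P(all seen) = Σ_{j=0}^{8} (-1)^j C(8,j)((8-j)/8)^20
= 1.0000 - 0.5537 + 0.0888 - 0.0046 + 0.0001 - 0.0000 + 0.0000 - 0.0000 + 0.0000
= 0.5306.

0.531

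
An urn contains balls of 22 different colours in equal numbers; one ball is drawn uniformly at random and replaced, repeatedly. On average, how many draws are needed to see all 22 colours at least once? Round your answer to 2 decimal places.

81.20

Split into phases: going from k distinct to k+1 distinct takes on average 22/(22-k) draws.
E[T] = 22/22 + 22/21 + 22/20 + ... + 22/2 + 22/1 = 22·H_{22}.
H_{22} = 3.691, so E[T] = 81.198.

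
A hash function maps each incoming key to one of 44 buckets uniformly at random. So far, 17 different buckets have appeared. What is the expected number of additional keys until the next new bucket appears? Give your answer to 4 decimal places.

1.6296

Each key yields a new bucket with probability (44-17)/44 = 27/44, so the wait is geometric with mean 44/27.
E = 44/27 = 1.62963.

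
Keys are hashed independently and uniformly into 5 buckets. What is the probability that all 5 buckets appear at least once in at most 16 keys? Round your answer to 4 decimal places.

By inclusion–exclusion over which buckets are missing,
P(all seen) = Σ_{j=0}^{5} (-1)^j C(5,j)((5-j)/5)^16
= 1.00000 - 0.14074 + 0.00282 - 0.00000 + 0.00000 - 0.00000
= 0.86208.

0.8621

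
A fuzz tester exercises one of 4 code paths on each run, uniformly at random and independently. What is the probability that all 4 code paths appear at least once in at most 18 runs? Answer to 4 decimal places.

0.9775

Let A_i be the event that code path i is missing after 18 runs. By inclusion–exclusion on the A_i,
P(all seen) = Σ_{j=0}^{4} (-1)^j C(4,j)((4-j)/4)^18
= 1.00000 - 0.02255 + 0.00002 - 0.00000 + 0.00000
= 0.97747.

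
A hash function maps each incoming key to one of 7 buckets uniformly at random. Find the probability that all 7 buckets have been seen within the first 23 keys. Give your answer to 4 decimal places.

Let A_i be the event that bucket i is missing after 23 keys. By inclusion–exclusion on the A_i,
P(all seen) = Σ_{j=0}^{7} (-1)^j C(7,j)((7-j)/7)^23
= 1.00000 - 0.20199 + 0.00915 - 0.00009 + 0.00000 - 0.00000 + 0.00000 - 0.00000
= 0.80707.

0.8071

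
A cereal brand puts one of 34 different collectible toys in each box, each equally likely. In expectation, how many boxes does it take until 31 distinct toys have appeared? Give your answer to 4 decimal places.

Going from k to k+1 distinct takes a geometric number of boxes with mean 34/(34-k).
Sum over k = 0,...,30: E = 34/34 + 34/33 + 34/32 + ... + 34/5 + 34/4 = 77.68581.

77.6858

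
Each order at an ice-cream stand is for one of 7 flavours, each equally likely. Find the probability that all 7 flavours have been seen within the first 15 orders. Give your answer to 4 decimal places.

By inclusion–exclusion over which flavours are missing,
P(all seen) = Σ_{j=0}^{7} (-1)^j C(7,j)((7-j)/7)^15
= 1.00000 - 0.69326 + 0.13499 - 0.00792 + 0.00011 - 0.00000 + 0.00000 - 0.00000
= 0.43392.

0.4339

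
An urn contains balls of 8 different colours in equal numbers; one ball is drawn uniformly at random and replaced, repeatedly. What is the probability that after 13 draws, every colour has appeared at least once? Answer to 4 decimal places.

0.1393

Let A_i be the event that colour i is missing after 13 draws. By inclusion–exclusion on the A_i,
P(all seen) = Σ_{j=0}^{8} (-1)^j C(8,j)((8-j)/8)^13
= 1.00000 - 1.40992 + 0.66520 - 0.12434 + 0.00854 - 0.00016 + 0.00000 - 0.00000 + 0.00000
= 0.13932.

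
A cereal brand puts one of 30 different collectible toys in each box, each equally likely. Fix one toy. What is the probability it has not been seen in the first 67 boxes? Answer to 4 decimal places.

On each box the fixed toy fails to appear with probability 29/30.
P(still missing after 67) = (29/30)^67 = 0.10317.

0.1032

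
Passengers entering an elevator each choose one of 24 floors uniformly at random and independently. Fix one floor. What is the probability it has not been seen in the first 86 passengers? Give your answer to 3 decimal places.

On each passenger the fixed floor fails to appear with probability 23/24.
P(still missing after 86) = (23/24)^86 = 0.0257.

0.026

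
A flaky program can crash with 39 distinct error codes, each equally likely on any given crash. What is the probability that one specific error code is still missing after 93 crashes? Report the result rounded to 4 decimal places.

0.0893

Each crash misses the fixed error code with probability (39-1)/39 = 38/39, independently.
P(still missing after 93) = (38/39)^93 = 0.08930.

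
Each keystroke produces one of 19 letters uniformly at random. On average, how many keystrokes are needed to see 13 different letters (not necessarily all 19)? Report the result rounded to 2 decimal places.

With k distinct letters already seen, the next new one arrives after an expected 19/(19-k) keystrokes.
Sum over k = 0,...,12: E = 19/19 + 19/18 + 19/17 + ... + 19/8 + 19/7 = 20.857.

20.86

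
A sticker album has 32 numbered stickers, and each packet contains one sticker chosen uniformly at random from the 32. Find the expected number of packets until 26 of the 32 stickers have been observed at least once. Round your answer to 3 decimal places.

With k distinct stickers already seen, the next new one arrives after an expected 32/(32-k) packets.
Sum over k = 0,...,25: E = 32/32 + 32/31 + 32/30 + ... + 32/8 + 32/7 = 51.4718.

51.472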